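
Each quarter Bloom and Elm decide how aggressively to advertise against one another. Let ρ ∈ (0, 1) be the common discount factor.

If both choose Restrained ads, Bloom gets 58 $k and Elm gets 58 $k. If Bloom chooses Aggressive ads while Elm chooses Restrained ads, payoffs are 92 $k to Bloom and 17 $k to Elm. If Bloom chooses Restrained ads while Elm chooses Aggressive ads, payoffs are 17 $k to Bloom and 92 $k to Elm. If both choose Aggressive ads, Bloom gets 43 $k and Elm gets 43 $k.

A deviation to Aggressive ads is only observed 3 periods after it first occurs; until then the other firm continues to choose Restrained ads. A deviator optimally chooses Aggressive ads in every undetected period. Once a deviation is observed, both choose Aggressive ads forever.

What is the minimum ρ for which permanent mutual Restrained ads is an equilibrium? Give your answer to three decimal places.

0.885

A deviator earns 92 for 3 periods, then 43 forever; cooperating earns 58 forever. Multiplying the IC by (1−ρ):
58 ≥ 92(1−ρ^3) + 43ρ^3, so 49·ρ^3 ≥ 34 and ρ^3 ≥ 34/49.
ρ ≥ (34/49)^(1/3) ≈ 0.885.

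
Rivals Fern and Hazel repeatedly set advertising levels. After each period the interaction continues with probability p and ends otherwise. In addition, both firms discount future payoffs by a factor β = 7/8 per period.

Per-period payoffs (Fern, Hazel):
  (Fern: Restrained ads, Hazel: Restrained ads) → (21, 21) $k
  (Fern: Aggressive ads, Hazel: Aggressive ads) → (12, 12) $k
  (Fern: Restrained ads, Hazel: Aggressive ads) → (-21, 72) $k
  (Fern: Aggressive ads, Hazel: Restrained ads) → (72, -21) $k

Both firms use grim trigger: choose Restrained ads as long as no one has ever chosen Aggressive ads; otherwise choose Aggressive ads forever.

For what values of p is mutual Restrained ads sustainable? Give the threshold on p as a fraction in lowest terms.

34/35

With continuation probability p and discount β, the effective per-period discount factor is βp.
Grim-trigger IC: βp ≥ (72−21)/(72−12) = 17/20.
So p ≥ (17/20)/(7/8) = 34/35.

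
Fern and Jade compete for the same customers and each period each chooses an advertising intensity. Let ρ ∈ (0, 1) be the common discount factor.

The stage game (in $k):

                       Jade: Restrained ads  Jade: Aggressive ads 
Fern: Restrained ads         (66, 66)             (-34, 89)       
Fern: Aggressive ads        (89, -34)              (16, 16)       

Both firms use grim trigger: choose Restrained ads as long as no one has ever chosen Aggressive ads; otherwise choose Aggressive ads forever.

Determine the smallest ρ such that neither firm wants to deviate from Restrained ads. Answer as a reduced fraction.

One-period gain from deviating is 89 − 66 = 23. The loss is 66 − 16 = 50 in every subsequent period, with present value 50·ρ/(1−ρ).
Deviation is unprofitable when 50·ρ/(1−ρ) ≥ 23, i.e. ρ/(1−ρ) ≥ 23/50.
Equivalently ρ ≥ 23/(23+50) = 23/73.

23/73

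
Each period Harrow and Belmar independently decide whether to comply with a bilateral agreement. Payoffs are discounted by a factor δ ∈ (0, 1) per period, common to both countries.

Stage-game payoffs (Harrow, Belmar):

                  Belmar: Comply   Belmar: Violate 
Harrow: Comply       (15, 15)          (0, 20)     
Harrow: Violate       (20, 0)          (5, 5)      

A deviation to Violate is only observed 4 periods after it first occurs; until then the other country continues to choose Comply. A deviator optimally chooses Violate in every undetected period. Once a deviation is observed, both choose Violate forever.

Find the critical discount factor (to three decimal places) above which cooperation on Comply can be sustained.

0.760

The best deviation is to choose Violate for all 4 undetected periods, earning 20 each, then 5 forever once detected.
Deviation value: 20(1−δ^4)/(1−δ) + 5δ^4/(1−δ); cooperation value: 15/(1−δ).
IC: 15 ≥ 20(1−δ^4) + 5δ^4 = 20 − 15δ^4.
So δ^4 ≥ 5/15 = 1/3, giving δ ≥ (1/3)^(1/4) ≈ 0.760.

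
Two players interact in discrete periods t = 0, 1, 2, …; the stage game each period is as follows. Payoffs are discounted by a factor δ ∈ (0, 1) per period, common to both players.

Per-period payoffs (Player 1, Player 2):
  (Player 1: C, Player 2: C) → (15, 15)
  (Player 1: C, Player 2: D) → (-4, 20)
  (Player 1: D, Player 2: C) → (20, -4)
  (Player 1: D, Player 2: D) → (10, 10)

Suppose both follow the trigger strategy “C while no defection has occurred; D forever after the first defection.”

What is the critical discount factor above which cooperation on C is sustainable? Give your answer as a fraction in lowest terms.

1/2

15/(1−δ) ≥ 20 + 10δ/(1−δ)
15 ≥ 20 − 10δ
δ ≥ 5/10 = 1/2.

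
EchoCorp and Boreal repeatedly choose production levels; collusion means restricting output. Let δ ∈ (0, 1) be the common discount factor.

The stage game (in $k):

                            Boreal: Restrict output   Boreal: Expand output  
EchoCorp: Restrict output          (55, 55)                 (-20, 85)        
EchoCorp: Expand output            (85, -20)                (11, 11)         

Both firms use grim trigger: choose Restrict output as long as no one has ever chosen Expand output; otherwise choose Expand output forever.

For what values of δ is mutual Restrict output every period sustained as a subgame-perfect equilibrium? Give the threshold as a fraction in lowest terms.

Cooperation forever yields 55 each period: 55/(1−δ).
Deviating yields 85 once, then 11 forever: 85 + 11δ/(1−δ).
No profitable deviation requires 55/(1−δ) ≥ 85 + 11δ/(1−δ).
Multiplying by (1−δ): 55 ≥ 85(1−δ) + 11δ = 85 − 74δ.
So 74δ ≥ 30, i.e. δ ≥ 30/74 = 15/37.

15/37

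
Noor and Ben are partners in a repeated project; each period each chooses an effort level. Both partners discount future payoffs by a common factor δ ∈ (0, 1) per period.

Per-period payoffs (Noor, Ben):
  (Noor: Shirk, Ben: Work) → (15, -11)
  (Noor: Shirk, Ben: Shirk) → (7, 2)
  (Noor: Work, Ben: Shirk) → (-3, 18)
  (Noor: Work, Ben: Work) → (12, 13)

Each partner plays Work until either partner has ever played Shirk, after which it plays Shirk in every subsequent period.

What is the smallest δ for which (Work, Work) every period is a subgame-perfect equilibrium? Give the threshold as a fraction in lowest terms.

Noor: cooperation gives 12 each period; deviation gives 15 once then 7 forever.
  12/(1−δ) ≥ 15 + 7δ/(1−δ) ⇒ δ ≥ 3/8.
Ben: cooperation gives 13 each period; deviation gives 18 once then 2 forever.
  δ ≥ 5/16.
Both must hold, so the binding constraint is Noor's: δ ≥ 3/8.

3/8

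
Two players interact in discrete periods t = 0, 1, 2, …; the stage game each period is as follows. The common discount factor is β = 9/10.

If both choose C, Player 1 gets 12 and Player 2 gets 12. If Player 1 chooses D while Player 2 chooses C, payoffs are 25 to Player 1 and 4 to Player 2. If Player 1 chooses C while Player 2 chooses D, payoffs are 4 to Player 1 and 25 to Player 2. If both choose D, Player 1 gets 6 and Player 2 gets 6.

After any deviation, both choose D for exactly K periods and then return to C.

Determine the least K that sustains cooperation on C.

Need Σ_{k=1}^{K} β^k ≥ (25−12)/(12−6) = 2.1667 at β = 9/10.
At K = 2 the sum is 1.7100 < 2.1667; at K = 3 it is 2.4390 ≥ 2.1667.
So the minimum punishment length is K = 3.

3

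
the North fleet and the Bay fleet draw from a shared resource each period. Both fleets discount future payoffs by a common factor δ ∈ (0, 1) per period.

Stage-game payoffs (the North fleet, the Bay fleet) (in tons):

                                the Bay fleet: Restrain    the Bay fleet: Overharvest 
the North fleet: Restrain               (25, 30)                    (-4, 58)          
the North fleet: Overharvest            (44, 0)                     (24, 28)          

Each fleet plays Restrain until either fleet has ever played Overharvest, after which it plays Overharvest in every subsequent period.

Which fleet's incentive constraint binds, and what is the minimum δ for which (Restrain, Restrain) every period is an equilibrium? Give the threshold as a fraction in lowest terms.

the North fleet: cooperation gives 25 each period; deviation gives 44 once then 24 forever.
  25/(1−δ) ≥ 44 + 24δ/(1−δ) ⇒ δ ≥ 19/20.
the Bay fleet: cooperation gives 30 each period; deviation gives 58 once then 28 forever.
  δ ≥ 28/30 = 14/15.
Both must hold, so the binding constraint is the North fleet's: δ ≥ 19/20.

the North fleet; δ ≥ 19/20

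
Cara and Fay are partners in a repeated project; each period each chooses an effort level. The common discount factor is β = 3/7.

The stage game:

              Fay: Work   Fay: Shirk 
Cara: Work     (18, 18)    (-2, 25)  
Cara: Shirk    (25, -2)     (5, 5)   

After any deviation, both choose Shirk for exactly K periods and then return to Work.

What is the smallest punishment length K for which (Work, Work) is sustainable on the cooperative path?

2

No profitable deviation requires (18−5)(β+…+β^K) ≥ 25−18, i.e. β+…+β^K ≥ 7/13 ≈ 0.5385.
With β = 3/7, the partial sums are K=1: 0.4286, K=2: 0.6122.
K = 2 is the first length at which the sum reaches 0.5385.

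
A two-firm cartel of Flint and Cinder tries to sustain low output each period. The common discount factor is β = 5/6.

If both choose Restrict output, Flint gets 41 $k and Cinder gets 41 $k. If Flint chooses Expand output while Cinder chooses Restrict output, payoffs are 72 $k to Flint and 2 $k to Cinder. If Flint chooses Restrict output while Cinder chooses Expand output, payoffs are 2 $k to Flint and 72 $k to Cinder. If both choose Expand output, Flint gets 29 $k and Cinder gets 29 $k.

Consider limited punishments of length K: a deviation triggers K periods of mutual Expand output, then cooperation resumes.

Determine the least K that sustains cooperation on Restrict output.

4

No profitable deviation requires (41−29)(β+…+β^K) ≥ 72−41, i.e. β+…+β^K ≥ 31/12 ≈ 2.5833.
With β = 5/6, the partial sums are K=1: 0.8333, K=2: 1.5278, K=3: 2.1065, K=4: 2.5887.
K = 4 is the first length at which the sum reaches 2.5833.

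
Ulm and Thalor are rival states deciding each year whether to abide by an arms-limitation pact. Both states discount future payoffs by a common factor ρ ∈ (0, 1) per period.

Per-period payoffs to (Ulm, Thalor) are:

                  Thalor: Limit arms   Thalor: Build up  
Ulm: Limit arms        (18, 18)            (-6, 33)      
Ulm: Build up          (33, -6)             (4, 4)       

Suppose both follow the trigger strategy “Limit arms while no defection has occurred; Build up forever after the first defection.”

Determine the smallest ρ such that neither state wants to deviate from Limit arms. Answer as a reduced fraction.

Under grim trigger the critical discount factor is (T−C)/(T−P) with T = 33, C = 18, P = 4.
ρ* = (33−18)/(33−4) = 15/29.

15/29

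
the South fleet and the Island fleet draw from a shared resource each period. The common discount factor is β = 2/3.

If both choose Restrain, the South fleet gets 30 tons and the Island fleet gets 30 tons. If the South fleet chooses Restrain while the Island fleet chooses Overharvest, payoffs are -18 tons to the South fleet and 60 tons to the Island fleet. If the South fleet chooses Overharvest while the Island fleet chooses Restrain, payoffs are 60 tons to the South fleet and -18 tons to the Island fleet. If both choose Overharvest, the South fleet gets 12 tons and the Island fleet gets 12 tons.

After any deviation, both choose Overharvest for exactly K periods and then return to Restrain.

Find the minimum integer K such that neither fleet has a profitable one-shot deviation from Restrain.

Need Σ_{k=1}^{K} β^k ≥ (60−30)/(30−12) = 1.6667 at β = 2/3.
At K = 4 the sum is 1.6049 < 1.6667; at K = 5 it is 1.7366 ≥ 1.6667.
So the minimum punishment length is K = 5.

5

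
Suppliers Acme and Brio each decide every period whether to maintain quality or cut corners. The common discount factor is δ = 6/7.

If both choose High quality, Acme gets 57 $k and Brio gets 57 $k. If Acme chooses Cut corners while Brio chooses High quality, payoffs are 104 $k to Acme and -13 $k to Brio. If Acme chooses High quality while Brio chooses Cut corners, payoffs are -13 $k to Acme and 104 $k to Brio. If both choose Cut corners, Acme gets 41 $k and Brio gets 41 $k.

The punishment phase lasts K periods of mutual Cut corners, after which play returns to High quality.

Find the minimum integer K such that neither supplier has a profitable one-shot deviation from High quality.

No profitable deviation requires (57−41)(δ+…+δ^K) ≥ 104−57, i.e. δ+…+δ^K ≥ 47/16 ≈ 2.9375.
With δ = 6/7, the partial sums are K=1: 0.8571, K=2: 1.5918, K=3: 2.2216, K=4: 2.7613, K=5: 3.2240.
K = 5 is the first length at which the sum reaches 2.9375.

5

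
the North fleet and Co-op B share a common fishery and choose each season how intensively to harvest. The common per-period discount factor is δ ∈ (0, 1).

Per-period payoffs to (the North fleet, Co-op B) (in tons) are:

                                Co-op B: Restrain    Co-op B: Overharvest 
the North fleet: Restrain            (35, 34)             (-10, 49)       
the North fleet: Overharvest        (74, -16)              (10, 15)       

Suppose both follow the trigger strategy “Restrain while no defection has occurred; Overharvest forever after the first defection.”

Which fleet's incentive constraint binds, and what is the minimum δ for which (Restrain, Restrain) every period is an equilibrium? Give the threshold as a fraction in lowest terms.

the North fleet's threshold: (74−35)/(74−10) = 39/64.
Co-op B's threshold: (49−34)/(49−15) = 15/34.
39/64 > 15/34, so the North fleet binds and δ* = 39/64.

the North fleet; δ ≥ 39/64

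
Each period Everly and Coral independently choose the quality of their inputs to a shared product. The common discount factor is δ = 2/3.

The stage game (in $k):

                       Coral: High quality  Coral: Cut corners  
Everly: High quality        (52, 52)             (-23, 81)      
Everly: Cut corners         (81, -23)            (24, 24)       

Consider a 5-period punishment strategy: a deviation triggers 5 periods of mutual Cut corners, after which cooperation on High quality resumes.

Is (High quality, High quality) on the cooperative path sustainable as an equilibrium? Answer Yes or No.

Comparing payoff streams over the 6 periods until play realigns: cooperate → 52(1+δ+…+δ^5); deviate → 81 + 24(δ+…+δ^5).
Cooperation is sustained iff (52−24)(δ+…+δ^5) ≥ 81−52.
δ+…+δ^5 = 2/3·(1−(2/3)^5)/(1−2/3) = 1.7366, and (81−52)/(52−24) = 1.0357.
1.7366 ≥ 1.0357, so cooperation is sustainable.

Yes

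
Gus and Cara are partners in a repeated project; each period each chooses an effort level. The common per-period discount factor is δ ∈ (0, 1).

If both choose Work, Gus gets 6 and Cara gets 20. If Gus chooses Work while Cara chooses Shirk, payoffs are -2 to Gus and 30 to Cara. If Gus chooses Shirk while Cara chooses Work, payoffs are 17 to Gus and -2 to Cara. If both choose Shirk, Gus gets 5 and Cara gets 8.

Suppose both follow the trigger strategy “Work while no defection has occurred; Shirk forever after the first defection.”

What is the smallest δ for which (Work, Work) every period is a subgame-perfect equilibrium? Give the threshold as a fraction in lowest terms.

Gus's threshold: (17−6)/(17−5) = 11/12.
Cara's threshold: (30−20)/(30−8) = 5/11.
11/12 > 5/11, so Gus binds and δ* = 11/12.

11/12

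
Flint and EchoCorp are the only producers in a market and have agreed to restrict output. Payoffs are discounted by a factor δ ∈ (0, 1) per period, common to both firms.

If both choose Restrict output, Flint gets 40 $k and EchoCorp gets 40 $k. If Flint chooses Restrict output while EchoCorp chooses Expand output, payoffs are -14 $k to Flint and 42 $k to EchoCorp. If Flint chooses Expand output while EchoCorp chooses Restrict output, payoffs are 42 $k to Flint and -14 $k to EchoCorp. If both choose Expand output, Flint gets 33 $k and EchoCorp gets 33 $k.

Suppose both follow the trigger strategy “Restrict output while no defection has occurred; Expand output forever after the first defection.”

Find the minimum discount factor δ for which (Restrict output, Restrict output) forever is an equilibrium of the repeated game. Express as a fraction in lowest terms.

One-period gain from deviating is 42 − 40 = 2. The loss is 40 − 33 = 7 in every subsequent period, with present value 7·δ/(1−δ).
Deviation is unprofitable when 7·δ/(1−δ) ≥ 2, i.e. δ/(1−δ) ≥ 2/7.
Equivalently δ ≥ 2/(2+7) = 2/9.

2/9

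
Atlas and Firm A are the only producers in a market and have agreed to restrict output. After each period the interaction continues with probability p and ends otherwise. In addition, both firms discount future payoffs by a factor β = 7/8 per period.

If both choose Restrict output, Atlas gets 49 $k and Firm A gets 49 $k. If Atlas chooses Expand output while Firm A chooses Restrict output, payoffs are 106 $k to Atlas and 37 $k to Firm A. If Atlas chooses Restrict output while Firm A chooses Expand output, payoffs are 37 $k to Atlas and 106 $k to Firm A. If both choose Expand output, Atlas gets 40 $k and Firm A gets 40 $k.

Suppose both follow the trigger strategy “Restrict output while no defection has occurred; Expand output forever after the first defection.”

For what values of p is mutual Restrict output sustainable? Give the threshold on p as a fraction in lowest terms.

Expected continuation weight on next period's payoff is β·p = 7/8·p, which plays the role of the discount factor.
Cooperation requires 7/8·p ≥ (106−49)/(106−40) = 19/22, hence p ≥ 76/77.

76/77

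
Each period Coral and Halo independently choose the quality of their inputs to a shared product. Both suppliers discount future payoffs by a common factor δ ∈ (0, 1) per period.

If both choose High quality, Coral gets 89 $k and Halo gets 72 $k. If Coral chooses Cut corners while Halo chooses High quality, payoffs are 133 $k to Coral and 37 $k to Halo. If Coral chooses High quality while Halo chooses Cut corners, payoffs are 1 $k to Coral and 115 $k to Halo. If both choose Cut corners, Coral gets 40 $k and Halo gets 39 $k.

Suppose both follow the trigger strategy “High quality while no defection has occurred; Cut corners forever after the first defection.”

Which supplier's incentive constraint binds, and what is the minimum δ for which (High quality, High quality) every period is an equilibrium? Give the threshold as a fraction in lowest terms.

Halo; δ ≥ 43/76

For Coral: deviation gain 133−89 = 44, per-period punishment loss 89−40 = 49. IC gives δ ≥ 44/93.
For Halo: gain 43, loss 33 per period, so δ ≥ 43/76.
The tighter constraint is Halo's, so cooperation needs δ ≥ 43/76.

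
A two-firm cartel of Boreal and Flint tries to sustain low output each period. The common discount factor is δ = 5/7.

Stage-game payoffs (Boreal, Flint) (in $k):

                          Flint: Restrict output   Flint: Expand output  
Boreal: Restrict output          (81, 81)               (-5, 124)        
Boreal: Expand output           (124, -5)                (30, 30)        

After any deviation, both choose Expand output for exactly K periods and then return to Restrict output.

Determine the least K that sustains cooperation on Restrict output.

IC: δ(1−δ^K)/(1−δ) ≥ (124−81)/(81−30) = 43/51.
With δ = 5/7: need 1 − δ^K ≥ 43/51·(1−5/7)/(5/7), i.e. δ^K ≤ 0.6627.
Since (5/7)^1 = 0.7143 and (5/7)^2 = 0.5102, the smallest such K is 2.

2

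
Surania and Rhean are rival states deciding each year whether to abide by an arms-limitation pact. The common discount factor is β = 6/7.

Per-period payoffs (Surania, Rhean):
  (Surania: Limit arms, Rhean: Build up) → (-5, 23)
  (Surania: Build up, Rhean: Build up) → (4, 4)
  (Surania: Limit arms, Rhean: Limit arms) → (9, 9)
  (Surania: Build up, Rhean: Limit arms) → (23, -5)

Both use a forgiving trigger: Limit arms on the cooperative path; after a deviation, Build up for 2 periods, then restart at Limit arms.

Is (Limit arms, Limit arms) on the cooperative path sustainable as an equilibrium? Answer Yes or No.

Comparing payoff streams over the 3 periods until play realigns: cooperate → 9(1+β+…+β^2); deviate → 23 + 4(β+…+β^2).
Cooperation is sustained iff (9−4)(β+…+β^2) ≥ 23−9.
β+…+β^2 = 6/7·(1−(6/7)^2)/(1−6/7) = 1.5918, and (23−9)/(9−4) = 2.8000.
1.5918 < 2.8000, so cooperation is not sustainable.

No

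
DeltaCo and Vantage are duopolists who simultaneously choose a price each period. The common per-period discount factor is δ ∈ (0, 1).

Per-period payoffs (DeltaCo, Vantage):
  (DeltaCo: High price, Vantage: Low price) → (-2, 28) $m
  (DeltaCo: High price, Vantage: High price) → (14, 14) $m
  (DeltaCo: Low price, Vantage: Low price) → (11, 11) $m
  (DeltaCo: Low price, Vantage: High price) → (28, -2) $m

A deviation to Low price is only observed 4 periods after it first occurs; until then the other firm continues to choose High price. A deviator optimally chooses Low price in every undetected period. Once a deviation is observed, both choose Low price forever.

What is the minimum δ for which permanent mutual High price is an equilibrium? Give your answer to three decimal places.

0.953

A deviator earns 28 for 4 periods, then 11 forever; cooperating earns 14 forever. Multiplying the IC by (1−δ):
14 ≥ 28(1−δ^4) + 11δ^4, so 17·δ^4 ≥ 14 and δ^4 ≥ 14/17.
δ ≥ (14/17)^(1/4) ≈ 0.953.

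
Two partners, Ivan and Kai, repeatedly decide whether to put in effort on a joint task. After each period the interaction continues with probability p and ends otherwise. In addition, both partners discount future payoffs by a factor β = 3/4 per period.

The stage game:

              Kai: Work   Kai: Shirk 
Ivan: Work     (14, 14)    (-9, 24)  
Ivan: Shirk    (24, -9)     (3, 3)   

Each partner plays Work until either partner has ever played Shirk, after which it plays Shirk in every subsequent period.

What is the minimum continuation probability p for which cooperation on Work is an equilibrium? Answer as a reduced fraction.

With continuation probability p and discount β, the effective per-period discount factor is βp.
Grim-trigger IC: βp ≥ (24−14)/(24−3) = 10/21.
So p ≥ (10/21)/(3/4) = 40/63.

40/63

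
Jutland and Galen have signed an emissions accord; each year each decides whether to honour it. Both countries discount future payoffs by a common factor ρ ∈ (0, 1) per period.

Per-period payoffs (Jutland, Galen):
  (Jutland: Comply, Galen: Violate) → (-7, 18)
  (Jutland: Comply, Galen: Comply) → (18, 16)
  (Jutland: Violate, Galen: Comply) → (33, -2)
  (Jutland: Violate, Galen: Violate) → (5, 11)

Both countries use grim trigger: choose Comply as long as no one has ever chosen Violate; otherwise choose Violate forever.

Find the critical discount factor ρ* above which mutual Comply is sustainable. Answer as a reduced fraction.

15/28

Jutland's threshold: (33−18)/(33−5) = 15/28.
Galen's threshold: (18−16)/(18−11) = 2/7.
15/28 > 2/7, so Jutland binds and ρ* = 15/28.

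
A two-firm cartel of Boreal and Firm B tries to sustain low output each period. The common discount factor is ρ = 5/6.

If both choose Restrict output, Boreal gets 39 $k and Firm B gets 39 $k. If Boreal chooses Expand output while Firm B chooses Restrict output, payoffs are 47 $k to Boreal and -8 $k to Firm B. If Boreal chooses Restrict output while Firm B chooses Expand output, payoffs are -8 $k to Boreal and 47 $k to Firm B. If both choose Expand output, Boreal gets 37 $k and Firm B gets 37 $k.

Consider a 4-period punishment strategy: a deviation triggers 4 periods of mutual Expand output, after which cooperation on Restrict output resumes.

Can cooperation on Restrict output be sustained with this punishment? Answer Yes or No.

A one-shot deviation gives 47 now, then 37 for 4 periods, then back to 39.
Gain from deviating: (47−39) today; loss: (39−37) in each of the next 4 periods.
No-deviation condition: (39−37)(ρ+…+ρ^4) ≥ 47−39, i.e. ρ+…+ρ^4 ≥ 4.
At ρ = 5/6: ρ+…+ρ^4 = 2.5887 < 4.0000.
So cooperation is not sustainable.

No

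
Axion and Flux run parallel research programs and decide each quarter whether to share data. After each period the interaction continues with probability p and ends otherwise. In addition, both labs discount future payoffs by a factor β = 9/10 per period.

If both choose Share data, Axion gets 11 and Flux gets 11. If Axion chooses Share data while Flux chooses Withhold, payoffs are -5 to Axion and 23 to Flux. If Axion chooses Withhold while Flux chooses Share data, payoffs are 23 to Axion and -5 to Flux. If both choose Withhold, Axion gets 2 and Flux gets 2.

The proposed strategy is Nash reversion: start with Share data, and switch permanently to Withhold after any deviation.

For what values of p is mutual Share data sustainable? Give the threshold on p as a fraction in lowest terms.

40/63

Expected continuation weight on next period's payoff is β·p = 9/10·p, which plays the role of the discount factor.
Cooperation requires 9/10·p ≥ (23−11)/(23−2) = 4/7, hence p ≥ 40/63.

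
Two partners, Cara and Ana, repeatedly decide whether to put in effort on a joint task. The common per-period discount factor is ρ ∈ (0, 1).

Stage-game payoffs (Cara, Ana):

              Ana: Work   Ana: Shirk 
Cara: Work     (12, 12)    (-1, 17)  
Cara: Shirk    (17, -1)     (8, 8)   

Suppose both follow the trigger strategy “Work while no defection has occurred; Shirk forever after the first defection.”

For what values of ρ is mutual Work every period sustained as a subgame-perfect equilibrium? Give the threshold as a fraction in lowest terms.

Cooperation forever yields 12 each period: 12/(1−ρ).
Deviating yields 17 once, then 8 forever: 17 + 8ρ/(1−ρ).
No profitable deviation requires 12/(1−ρ) ≥ 17 + 8ρ/(1−ρ).
Multiplying by (1−ρ): 12 ≥ 17(1−ρ) + 8ρ = 17 − 9ρ.
So 9ρ ≥ 5, i.e. ρ ≥ 5/9.

5/9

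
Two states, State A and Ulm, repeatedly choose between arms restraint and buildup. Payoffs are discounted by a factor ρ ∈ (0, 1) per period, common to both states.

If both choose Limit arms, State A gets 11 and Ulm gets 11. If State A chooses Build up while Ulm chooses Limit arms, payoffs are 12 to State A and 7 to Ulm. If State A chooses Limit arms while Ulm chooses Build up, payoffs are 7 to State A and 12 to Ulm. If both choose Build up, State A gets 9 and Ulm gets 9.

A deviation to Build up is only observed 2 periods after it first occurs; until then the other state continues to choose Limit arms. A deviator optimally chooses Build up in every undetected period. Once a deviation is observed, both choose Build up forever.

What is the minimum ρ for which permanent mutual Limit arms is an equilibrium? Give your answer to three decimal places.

A deviator earns 12 for 2 periods, then 9 forever; cooperating earns 11 forever. Multiplying the IC by (1−ρ):
11 ≥ 12(1−ρ^2) + 9ρ^2, so 3·ρ^2 ≥ 1 and ρ^2 ≥ 1/3.
ρ ≥ (1/3)^(1/2) ≈ 0.577.

0.577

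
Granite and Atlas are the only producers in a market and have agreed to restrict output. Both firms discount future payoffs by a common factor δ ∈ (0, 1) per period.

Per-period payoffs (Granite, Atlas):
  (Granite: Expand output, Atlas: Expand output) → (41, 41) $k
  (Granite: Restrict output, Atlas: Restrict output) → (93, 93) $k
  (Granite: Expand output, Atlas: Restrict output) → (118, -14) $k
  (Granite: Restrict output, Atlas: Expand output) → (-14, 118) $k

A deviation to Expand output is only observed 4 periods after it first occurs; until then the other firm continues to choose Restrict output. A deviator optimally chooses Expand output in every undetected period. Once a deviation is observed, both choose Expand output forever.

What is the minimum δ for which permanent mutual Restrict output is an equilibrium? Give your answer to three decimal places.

0.755

A deviator earns 118 for 4 periods, then 41 forever; cooperating earns 93 forever. Multiplying the IC by (1−δ):
93 ≥ 118(1−δ^4) + 41δ^4, so 77·δ^4 ≥ 25 and δ^4 ≥ 25/77.
δ ≥ (25/77)^(1/4) ≈ 0.755.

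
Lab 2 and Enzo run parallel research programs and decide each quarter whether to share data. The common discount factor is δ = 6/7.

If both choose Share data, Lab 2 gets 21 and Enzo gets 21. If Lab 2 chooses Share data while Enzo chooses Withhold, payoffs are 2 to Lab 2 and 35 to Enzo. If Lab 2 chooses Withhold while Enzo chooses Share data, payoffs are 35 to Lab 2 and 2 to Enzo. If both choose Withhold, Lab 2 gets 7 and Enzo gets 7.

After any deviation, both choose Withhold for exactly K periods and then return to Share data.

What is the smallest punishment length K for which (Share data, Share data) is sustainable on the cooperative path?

Need Σ_{k=1}^{K} δ^k ≥ (35−21)/(21−7) = 1.0000 at δ = 6/7.
At K = 1 the sum is 0.8571 < 1.0000; at K = 2 it is 1.5918 ≥ 1.0000.
So the minimum punishment length is K = 2.

2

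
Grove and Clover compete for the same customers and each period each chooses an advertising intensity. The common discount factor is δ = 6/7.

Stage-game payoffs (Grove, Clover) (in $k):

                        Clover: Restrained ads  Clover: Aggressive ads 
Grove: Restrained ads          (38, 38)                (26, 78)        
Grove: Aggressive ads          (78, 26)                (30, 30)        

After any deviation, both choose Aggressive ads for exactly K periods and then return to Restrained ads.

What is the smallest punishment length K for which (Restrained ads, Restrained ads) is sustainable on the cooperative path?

IC: δ(1−δ^K)/(1−δ) ≥ (78−38)/(38−30) = 5.
With δ = 6/7: need 1 − δ^K ≥ 5·(1−6/7)/(6/7), i.e. δ^K ≤ 0.1667.
Since (6/7)^11 = 0.1835 and (6/7)^12 = 0.1573, the smallest such K is 12.

12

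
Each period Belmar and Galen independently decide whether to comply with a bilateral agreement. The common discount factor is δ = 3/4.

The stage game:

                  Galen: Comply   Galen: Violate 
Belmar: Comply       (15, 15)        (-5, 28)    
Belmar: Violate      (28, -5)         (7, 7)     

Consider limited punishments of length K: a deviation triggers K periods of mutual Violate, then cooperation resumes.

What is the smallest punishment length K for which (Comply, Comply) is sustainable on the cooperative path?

Need Σ_{k=1}^{K} δ^k ≥ (28−15)/(15−7) = 1.6250 at δ = 3/4.
At K = 2 the sum is 1.3125 < 1.6250; at K = 3 it is 1.7344 ≥ 1.6250.
So the minimum punishment length is K = 3.

3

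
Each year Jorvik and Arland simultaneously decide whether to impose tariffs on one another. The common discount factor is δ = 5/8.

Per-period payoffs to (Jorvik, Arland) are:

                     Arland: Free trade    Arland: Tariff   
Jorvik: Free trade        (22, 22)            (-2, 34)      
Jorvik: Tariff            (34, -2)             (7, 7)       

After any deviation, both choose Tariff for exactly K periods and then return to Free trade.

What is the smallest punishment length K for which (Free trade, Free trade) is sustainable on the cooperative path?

Need Σ_{k=1}^{K} δ^k ≥ (34−22)/(22−7) = 0.8000 at δ = 5/8.
At K = 1 the sum is 0.6250 < 0.8000; at K = 2 it is 1.0156 ≥ 0.8000.
So the minimum punishment length is K = 2.

2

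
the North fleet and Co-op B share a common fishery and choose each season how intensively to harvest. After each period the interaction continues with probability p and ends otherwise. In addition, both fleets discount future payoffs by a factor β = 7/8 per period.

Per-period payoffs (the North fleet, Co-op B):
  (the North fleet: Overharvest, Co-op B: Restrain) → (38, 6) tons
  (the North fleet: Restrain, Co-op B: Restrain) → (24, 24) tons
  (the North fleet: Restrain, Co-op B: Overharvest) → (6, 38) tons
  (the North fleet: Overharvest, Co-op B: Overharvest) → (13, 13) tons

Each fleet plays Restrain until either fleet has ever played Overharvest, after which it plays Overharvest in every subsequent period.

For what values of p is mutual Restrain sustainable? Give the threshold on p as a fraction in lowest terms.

16/25

With continuation probability p and discount β, the effective per-period discount factor is βp.
Grim-trigger IC: βp ≥ (38−24)/(38−13) = 14/25.
So p ≥ (14/25)/(7/8) = 16/25.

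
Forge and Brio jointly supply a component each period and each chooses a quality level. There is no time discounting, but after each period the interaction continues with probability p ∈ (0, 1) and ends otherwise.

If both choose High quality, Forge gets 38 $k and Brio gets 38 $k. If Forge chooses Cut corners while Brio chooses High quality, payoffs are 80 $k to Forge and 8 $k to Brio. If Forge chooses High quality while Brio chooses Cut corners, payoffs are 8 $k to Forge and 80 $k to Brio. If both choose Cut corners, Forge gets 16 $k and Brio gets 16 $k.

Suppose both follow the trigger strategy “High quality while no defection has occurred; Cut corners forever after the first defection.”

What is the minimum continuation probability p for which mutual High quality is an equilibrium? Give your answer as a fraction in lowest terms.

With no time discounting, the continuation probability p plays the role of the discount factor.
Grim-trigger IC: 38/(1−p) ≥ 80 + 16p/(1−p) ⇒ p ≥ (80−38)/(80−16) = 21/32.

21/32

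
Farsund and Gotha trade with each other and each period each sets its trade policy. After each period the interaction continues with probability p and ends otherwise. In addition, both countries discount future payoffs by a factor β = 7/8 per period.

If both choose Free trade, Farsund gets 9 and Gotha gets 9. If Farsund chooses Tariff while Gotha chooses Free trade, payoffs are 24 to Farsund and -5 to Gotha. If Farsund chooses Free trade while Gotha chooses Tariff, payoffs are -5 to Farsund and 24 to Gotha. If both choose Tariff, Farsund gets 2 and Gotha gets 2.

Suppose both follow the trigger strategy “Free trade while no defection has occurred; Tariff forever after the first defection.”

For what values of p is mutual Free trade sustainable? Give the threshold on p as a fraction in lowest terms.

60/77

With continuation probability p and discount β, the effective per-period discount factor is βp.
Grim-trigger IC: βp ≥ (24−9)/(24−2) = 15/22.
So p ≥ (15/22)/(7/8) = 60/77.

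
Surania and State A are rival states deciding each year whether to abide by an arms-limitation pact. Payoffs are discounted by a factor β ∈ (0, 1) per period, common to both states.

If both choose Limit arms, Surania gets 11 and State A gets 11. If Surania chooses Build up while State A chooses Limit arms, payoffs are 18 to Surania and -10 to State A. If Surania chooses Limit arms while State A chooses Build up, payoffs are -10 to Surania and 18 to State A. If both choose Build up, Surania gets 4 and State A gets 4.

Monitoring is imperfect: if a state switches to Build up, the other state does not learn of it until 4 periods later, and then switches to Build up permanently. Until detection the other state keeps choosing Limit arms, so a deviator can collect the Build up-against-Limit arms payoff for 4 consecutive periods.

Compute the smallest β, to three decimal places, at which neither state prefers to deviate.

0.841

The best deviation is to choose Build up for all 4 undetected periods, earning 18 each, then 4 forever once detected.
Deviation value: 18(1−β^4)/(1−β) + 4β^4/(1−β); cooperation value: 11/(1−β).
IC: 11 ≥ 18(1−β^4) + 4β^4 = 18 − 14β^4.
So β^4 ≥ 7/14 = 1/2, giving β ≥ (1/2)^(1/4) ≈ 0.841.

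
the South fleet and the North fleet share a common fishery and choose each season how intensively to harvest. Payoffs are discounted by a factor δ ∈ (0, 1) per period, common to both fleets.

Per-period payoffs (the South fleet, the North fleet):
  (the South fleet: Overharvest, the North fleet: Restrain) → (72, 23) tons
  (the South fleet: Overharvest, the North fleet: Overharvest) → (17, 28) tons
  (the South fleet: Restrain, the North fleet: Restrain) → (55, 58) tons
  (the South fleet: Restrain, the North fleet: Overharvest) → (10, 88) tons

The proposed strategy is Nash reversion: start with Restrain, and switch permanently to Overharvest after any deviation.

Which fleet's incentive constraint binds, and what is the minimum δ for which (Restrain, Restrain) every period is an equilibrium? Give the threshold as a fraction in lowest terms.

the North fleet; δ ≥ 1/2

the South fleet: cooperation gives 55 each period; deviation gives 72 once then 17 forever.
  55/(1−δ) ≥ 72 + 17δ/(1−δ) ⇒ δ ≥ 17/55.
the North fleet: cooperation gives 58 each period; deviation gives 88 once then 28 forever.
  δ ≥ 30/60 = 1/2.
Both must hold, so the binding constraint is the North fleet's: δ ≥ 1/2.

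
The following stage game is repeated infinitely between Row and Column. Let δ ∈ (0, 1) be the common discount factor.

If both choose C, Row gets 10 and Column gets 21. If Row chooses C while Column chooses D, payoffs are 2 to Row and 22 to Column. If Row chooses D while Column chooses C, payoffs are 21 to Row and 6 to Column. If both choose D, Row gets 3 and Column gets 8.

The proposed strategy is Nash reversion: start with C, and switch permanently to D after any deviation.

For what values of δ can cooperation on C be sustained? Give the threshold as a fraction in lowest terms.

Row: cooperation gives 10 each period; deviation gives 21 once then 3 forever.
  10/(1−δ) ≥ 21 + 3δ/(1−δ) ⇒ δ ≥ 11/18.
Column: cooperation gives 21 each period; deviation gives 22 once then 8 forever.
  δ ≥ 1/14.
Both must hold, so the binding constraint is Row's: δ ≥ 11/18.

11/18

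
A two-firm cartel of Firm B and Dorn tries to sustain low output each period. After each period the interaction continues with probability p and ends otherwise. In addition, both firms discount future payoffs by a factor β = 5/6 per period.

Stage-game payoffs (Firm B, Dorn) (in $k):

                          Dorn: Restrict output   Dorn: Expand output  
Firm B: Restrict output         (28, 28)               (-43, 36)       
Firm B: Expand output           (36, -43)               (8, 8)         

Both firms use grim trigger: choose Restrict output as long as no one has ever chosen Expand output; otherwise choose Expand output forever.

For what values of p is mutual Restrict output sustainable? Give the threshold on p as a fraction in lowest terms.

With continuation probability p and discount β, the effective per-period discount factor is βp.
Grim-trigger IC: βp ≥ (36−28)/(36−8) = 2/7.
So p ≥ (2/7)/(5/6) = 12/35.

12/35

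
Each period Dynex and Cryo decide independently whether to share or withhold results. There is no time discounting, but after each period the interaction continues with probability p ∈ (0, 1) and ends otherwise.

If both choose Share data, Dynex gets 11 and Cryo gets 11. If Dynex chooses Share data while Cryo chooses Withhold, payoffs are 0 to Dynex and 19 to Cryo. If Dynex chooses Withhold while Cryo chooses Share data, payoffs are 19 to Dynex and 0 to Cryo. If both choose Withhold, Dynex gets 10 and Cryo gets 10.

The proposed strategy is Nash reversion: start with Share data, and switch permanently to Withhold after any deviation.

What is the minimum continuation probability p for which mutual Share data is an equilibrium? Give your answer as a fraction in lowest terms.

With no time discounting, the continuation probability p plays the role of the discount factor.
Grim-trigger IC: 11/(1−p) ≥ 19 + 10p/(1−p) ⇒ p ≥ (19−11)/(19−10) = 8/9.

8/9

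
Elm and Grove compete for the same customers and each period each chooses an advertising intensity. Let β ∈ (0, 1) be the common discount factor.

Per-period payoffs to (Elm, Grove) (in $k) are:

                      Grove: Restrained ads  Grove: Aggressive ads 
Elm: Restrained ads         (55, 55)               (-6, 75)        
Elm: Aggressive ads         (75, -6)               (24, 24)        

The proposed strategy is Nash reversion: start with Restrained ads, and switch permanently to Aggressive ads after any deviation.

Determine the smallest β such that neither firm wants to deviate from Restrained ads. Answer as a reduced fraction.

20/51

One-period gain from deviating is 75 − 55 = 20. The loss is 55 − 24 = 31 in every subsequent period, with present value 31·β/(1−β).
Deviation is unprofitable when 31·β/(1−β) ≥ 20, i.e. β/(1−β) ≥ 20/31.
Equivalently β ≥ 20/(20+31) = 20/51.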